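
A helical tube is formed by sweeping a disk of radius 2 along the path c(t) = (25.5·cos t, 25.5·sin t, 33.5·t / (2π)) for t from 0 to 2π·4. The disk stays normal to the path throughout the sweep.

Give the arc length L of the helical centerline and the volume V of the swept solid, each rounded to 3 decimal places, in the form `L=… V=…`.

2πR = 2π·25.5 = 160.221225
per-turn = √(160.221225² + 33.5²) = √(25670.8410 + 1122.25) = √26793.0910 = 163.685953
L = 4 × 163.685953 = 654.743810
V = π·2² × L = 12.566371 × 654.743810 = 8227.753374

L=654.744 V=8227.753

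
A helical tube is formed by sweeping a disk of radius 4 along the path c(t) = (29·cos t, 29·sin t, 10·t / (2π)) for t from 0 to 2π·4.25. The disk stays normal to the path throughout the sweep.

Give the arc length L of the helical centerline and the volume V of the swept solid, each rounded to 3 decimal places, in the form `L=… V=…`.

L=775.568 V=38984.296

2πR = 2π·29 = 182.212374
per-turn = √(182.212374² + 10²) = √(33201.3492 + 100) = √33301.3492 = 182.486573
L = 4.25 × 182.486573 = 775.567934
V = π·4² × L = 50.265482 × 775.567934 = 38984.296374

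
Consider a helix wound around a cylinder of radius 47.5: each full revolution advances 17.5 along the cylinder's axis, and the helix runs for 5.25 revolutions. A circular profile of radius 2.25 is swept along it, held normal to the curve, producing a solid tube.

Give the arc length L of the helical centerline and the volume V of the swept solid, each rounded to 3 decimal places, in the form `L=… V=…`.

L=1569.561 V=24962.783

2πR = 2π·47.5 = 298.451302
per-turn = √(298.451302² + 17.5²) = √(89073.1797 + 306.25) = √89379.4297 = 298.963927
L = 5.25 × 298.963927 = 1569.560617
V = π·2.25² × L = 15.904313 × 1569.560617 = 24962.783031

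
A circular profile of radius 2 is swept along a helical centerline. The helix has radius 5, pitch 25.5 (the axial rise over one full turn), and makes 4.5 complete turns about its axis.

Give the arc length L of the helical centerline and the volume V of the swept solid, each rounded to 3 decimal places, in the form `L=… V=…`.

2πR = 2π·5 = 31.415927
per-turn = √(31.415927² + 25.5²) = √(986.9604 + 650.25) = √1637.2104 = 40.462457
L = 4.5 × 40.462457 = 182.081057
V = π·2² × L = 12.566371 × 182.081057 = 2288.098047

L=182.081 V=2288.098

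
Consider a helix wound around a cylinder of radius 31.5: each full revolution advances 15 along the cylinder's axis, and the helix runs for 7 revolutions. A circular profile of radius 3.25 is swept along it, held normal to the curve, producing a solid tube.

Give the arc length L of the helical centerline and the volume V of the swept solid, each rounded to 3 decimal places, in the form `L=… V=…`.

L=1389.416 V=46105.076

2πR = 2π·31.5 = 197.920337
per-turn = √(197.920337² + 15²) = √(39172.4599 + 225) = √39397.4599 = 198.487934
L = 7 × 198.487934 = 1389.415537
V = π·3.25² × L = 33.183072 × 1389.415537 = 46105.076352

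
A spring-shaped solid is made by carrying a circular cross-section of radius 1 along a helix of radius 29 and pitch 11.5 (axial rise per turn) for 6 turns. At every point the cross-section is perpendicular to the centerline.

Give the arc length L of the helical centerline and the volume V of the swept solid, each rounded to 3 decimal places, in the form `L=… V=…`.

L=1095.449 V=3441.456

2πR = 2π·29 = 182.212374
per-turn = √(182.212374² + 11.5²) = √(33201.3492 + 132.25) = √33333.5992 = 182.574914
L = 6 × 182.574914 = 1095.449484
V = π·1² × L = 3.141593 × 1095.449484 = 3441.456050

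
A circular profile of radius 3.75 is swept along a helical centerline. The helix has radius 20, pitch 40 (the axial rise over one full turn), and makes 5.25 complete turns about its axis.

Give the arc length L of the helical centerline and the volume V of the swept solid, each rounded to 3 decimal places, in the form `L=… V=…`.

2πR = 2π·20 = 125.663706
per-turn = √(125.663706² + 40²) = √(15791.3670 + 1600) = √17391.3670 = 131.876332
L = 5.25 × 131.876332 = 692.350745
V = π·3.75² × L = 44.178647 × 692.350745 = 30587.118949

L=692.351 V=30587.119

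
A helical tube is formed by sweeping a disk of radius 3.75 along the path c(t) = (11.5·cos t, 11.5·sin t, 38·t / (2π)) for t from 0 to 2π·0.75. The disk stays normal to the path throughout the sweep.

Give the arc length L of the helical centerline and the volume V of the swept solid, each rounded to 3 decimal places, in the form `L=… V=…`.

L=61.230 V=2705.045

2πR = 2π·11.5 = 72.256631
per-turn = √(72.256631² + 38²) = √(5221.0207 + 1444) = √6665.0207 = 81.639578
L = 0.75 × 81.639578 = 61.229684
V = π·3.75² × L = 44.178647 × 61.229684 = 2705.044561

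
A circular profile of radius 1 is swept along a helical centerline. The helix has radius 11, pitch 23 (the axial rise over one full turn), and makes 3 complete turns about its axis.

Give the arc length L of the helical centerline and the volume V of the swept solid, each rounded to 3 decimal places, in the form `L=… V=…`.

2πR = 2π·11 = 69.115038
per-turn = √(69.115038² + 23²) = √(4776.8885 + 529) = √5305.8885 = 72.841530
L = 3 × 72.841530 = 218.524591
V = π·1² × L = 3.141593 × 218.524591 = 686.515249

L=218.525 V=686.515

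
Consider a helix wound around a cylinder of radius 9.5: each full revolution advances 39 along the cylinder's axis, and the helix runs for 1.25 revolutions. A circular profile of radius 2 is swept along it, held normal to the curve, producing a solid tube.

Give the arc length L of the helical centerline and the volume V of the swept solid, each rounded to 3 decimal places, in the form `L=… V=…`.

L=89.127 V=1120.004

2πR = 2π·9.5 = 59.690260
per-turn = √(59.690260² + 39²) = √(3562.9272 + 1521) = √5083.9272 = 71.301663
L = 1.25 × 71.301663 = 89.127079
V = π·2² × L = 12.566371 × 89.127079 = 1120.003908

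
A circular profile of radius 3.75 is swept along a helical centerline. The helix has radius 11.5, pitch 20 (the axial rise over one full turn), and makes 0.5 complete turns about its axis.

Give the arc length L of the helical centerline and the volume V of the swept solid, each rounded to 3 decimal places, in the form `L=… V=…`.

L=37.487 V=1656.113

2πR = 2π·11.5 = 72.256631
per-turn = √(72.256631² + 20²) = √(5221.0207 + 400) = √5621.0207 = 74.973467
L = 0.5 × 74.973467 = 37.486733
V = π·3.75² × L = 44.178647 × 37.486733 = 1656.113151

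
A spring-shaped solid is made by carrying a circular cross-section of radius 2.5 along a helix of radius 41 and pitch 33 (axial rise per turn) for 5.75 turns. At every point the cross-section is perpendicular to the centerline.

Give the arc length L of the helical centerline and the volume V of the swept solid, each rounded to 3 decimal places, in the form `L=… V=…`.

L=1493.365 V=29322.153

2πR = 2π·41 = 257.610598
per-turn = √(257.610598² + 33²) = √(66363.2200 + 1089) = √67452.2200 = 259.715652
L = 5.75 × 259.715652 = 1493.365000
V = π·2.5² × L = 19.634954 × 1493.365000 = 29322.153209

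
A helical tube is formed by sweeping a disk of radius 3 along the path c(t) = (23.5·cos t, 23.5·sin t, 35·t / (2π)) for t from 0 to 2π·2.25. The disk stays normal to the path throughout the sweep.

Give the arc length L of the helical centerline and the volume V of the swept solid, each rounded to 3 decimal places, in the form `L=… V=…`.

2πR = 2π·23.5 = 147.654855
per-turn = √(147.654855² + 35²) = √(21801.9561 + 1225) = √23026.9561 = 151.746355
L = 2.25 × 151.746355 = 341.429298
V = π·3² × L = 28.274334 × 341.429298 = 9653.685962

L=341.429 V=9653.686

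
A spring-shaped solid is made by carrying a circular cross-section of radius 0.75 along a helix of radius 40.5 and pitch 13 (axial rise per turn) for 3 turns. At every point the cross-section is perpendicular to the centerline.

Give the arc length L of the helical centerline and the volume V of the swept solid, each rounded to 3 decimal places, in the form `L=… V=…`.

2πR = 2π·40.5 = 254.469005
per-turn = √(254.469005² + 13²) = √(64754.4745 + 169) = √64923.4745 = 254.800853
L = 3 × 254.800853 = 764.402558
V = π·0.75² × L = 1.767146 × 764.402558 = 1350.810821

L=764.403 V=1350.811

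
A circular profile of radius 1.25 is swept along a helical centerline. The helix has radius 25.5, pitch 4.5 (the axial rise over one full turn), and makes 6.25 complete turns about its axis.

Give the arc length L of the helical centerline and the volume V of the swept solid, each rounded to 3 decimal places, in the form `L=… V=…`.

2πR = 2π·25.5 = 160.221225
per-turn = √(160.221225² + 4.5²) = √(25670.8410 + 20.25) = √25691.0910 = 160.284407
L = 6.25 × 160.284407 = 1001.777542
V = π·1.25² × L = 4.908739 × 1001.777542 = 4917.464011

L=1001.778 V=4917.464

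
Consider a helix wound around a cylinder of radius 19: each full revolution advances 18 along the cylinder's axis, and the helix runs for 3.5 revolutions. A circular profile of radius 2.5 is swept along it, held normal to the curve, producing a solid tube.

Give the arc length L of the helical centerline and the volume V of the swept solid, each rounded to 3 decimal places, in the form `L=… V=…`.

2πR = 2π·19 = 119.380521
per-turn = √(119.380521² + 18²) = √(14251.7088 + 324) = √14575.7088 = 120.729900
L = 3.5 × 120.729900 = 422.554650
V = π·2.5² × L = 19.634954 × 422.554650 = 8296.841151

L=422.555 V=8296.841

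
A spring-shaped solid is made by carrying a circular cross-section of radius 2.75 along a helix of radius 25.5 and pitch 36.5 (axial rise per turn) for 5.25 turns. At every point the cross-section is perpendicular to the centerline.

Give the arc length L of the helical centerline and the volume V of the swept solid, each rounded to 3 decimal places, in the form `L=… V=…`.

L=862.712 V=20496.575

2πR = 2π·25.5 = 160.221225
per-turn = √(160.221225² + 36.5²) = √(25670.8410 + 1332.25) = √27003.0910 = 164.326173
L = 5.25 × 164.326173 = 862.712407
V = π·2.75² × L = 23.758294 × 862.712407 = 20496.575382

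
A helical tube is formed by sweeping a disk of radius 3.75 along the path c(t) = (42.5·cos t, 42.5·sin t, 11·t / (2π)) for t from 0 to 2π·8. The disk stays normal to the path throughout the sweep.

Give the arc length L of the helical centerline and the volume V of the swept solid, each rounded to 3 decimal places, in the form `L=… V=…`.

2πR = 2π·42.5 = 267.035376
per-turn = √(267.035376² + 11²) = √(71307.8918 + 121) = √71428.8918 = 267.261841
L = 8 × 267.261841 = 2138.094730
V = π·3.75² × L = 44.178647 × 2138.094730 = 94458.131675

L=2138.095 V=94458.132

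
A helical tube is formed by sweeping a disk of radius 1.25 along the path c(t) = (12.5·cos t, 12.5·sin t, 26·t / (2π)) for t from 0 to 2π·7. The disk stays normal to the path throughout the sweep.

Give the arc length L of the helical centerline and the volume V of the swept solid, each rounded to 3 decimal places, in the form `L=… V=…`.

L=579.121 V=2842.751

2πR = 2π·12.5 = 78.539816
per-turn = √(78.539816² + 26²) = √(6168.5028 + 676) = √6844.5028 = 82.731510
L = 7 × 82.731510 = 579.120570
V = π·1.25² × L = 4.908739 × 579.120570 = 2842.751451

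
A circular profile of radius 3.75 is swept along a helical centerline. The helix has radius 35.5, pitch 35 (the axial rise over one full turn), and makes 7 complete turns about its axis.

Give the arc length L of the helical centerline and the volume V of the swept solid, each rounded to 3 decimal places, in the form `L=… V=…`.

2πR = 2π·35.5 = 223.053078
per-turn = √(223.053078² + 35²) = √(49752.6758 + 1225) = √50977.6758 = 225.782364
L = 7 × 225.782364 = 1580.476546
V = π·3.75² × L = 44.178647 × 1580.476546 = 69823.314944

L=1580.477 V=69823.315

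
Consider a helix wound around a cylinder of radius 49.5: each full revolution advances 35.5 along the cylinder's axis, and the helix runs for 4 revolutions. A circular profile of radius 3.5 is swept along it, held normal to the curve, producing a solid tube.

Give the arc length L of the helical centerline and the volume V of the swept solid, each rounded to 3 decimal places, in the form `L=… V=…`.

2πR = 2π·49.5 = 311.017673
per-turn = √(311.017673² + 35.5²) = √(96731.9927 + 1260.25) = √97992.2427 = 313.037127
L = 4 × 313.037127 = 1252.148507
V = π·3.5² × L = 38.484510 × 1252.148507 = 48188.321750

L=1252.149 V=48188.322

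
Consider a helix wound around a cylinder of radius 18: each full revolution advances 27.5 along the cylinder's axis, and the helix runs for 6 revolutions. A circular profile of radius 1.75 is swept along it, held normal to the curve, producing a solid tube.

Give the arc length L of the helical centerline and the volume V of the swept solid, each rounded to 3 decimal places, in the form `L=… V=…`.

2πR = 2π·18 = 113.097336
per-turn = √(113.097336² + 27.5²) = √(12791.0073 + 756.25) = √13547.2573 = 116.392686
L = 6 × 116.392686 = 698.356115
V = π·1.75² × L = 9.621128 × 698.356115 = 6718.973221

L=698.356 V=6718.973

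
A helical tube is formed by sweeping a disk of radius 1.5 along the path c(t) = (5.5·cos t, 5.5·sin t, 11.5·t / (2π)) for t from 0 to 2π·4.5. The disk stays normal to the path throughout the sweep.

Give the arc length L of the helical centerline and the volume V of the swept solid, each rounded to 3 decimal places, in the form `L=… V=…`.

L=163.893 V=1158.494

2πR = 2π·5.5 = 34.557519
per-turn = √(34.557519² + 11.5²) = √(1194.2221 + 132.25) = √1326.4721 = 36.420765
L = 4.5 × 36.420765 = 163.893443
V = π·1.5² × L = 7.068583 × 163.893443 = 1158.494483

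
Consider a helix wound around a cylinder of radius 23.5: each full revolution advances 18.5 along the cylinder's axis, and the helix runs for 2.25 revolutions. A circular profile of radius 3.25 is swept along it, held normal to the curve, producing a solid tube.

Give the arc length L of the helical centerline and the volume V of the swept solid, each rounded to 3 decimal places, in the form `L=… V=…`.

L=334.821 V=11110.387

2πR = 2π·23.5 = 147.654855
per-turn = √(147.654855² + 18.5²) = √(21801.9561 + 342.25) = √22144.2061 = 148.809294
L = 2.25 × 148.809294 = 334.820913
V = π·3.25² × L = 33.183072 × 334.820913 = 11110.386584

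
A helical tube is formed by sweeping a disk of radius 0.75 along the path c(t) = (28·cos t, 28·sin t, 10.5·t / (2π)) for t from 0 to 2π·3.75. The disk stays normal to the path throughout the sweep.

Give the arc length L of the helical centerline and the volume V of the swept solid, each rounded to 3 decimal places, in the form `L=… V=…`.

2πR = 2π·28 = 175.929189
per-turn = √(175.929189² + 10.5²) = √(30951.0794 + 110.25) = √31061.3294 = 176.242246
L = 3.75 × 176.242246 = 660.908424
V = π·0.75² × L = 1.767146 × 660.908424 = 1167.921590

L=660.908 V=1167.922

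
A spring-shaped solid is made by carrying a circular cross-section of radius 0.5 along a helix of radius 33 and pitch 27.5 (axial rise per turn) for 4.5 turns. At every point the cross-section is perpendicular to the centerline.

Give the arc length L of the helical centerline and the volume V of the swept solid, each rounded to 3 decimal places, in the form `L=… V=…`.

2πR = 2π·33 = 207.345115
per-turn = √(207.345115² + 27.5²) = √(42991.9968 + 756.25) = √43748.2468 = 209.160816
L = 4.5 × 209.160816 = 941.223670
V = π·0.5² × L = 0.785398 × 941.223670 = 739.235342

L=941.224 V=739.235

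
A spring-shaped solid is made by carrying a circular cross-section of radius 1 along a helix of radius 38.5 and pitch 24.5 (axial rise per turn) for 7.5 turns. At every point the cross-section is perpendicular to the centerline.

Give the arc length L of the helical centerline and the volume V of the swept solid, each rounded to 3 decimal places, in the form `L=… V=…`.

2πR = 2π·38.5 = 241.902634
per-turn = √(241.902634² + 24.5²) = √(58516.8845 + 600.25) = √59117.1345 = 243.140154
L = 7.5 × 243.140154 = 1823.551155
V = π·1² × L = 3.141593 × 1823.551155 = 5728.854912

L=1823.551 V=5728.855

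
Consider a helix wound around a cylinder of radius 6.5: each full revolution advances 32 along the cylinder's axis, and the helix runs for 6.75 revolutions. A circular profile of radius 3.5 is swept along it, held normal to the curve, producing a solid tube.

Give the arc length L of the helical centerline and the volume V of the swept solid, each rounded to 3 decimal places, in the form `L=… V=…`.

L=350.218 V=13477.964

2πR = 2π·6.5 = 40.840704
per-turn = √(40.840704² + 32²) = √(1667.9631 + 1024) = √2691.9631 = 51.884132
L = 6.75 × 51.884132 = 350.217890
V = π·3.5² × L = 38.484510 × 350.217890 = 13477.963907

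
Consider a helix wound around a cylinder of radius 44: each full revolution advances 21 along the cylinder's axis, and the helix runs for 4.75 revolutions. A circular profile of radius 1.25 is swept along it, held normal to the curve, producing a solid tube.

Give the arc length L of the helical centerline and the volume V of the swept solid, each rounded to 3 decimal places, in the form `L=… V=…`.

L=1316.969 V=6464.655

2πR = 2π·44 = 276.460154
per-turn = √(276.460154² + 21²) = √(76430.2165 + 441) = √76871.2165 = 277.256590
L = 4.75 × 277.256590 = 1316.968801
V = π·1.25² × L = 4.908739 × 1316.968801 = 6464.655483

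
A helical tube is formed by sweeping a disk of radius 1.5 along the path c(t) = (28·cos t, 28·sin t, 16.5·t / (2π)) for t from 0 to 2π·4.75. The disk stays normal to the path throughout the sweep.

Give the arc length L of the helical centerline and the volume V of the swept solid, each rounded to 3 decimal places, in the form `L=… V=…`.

L=839.331 V=5932.881

2πR = 2π·28 = 175.929189
per-turn = √(175.929189² + 16.5²) = √(30951.0794 + 272.25) = √31223.3294 = 176.701243
L = 4.75 × 176.701243 = 839.330906
V = π·1.5² × L = 7.068583 × 839.330906 = 5932.880568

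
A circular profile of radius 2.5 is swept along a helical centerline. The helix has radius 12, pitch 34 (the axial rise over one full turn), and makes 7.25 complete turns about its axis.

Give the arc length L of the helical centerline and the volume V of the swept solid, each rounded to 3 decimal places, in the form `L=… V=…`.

L=599.645 V=11774.006

2πR = 2π·12 = 75.398224
per-turn = √(75.398224² + 34²) = √(5684.8921 + 1156) = √6840.8921 = 82.709686
L = 7.25 × 82.709686 = 599.645222
V = π·2.5² × L = 19.634954 × 599.645222 = 11774.006411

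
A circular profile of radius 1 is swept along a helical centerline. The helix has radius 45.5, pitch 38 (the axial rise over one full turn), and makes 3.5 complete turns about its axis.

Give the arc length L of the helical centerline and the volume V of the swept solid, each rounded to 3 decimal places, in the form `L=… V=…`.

2πR = 2π·45.5 = 285.884931
per-turn = √(285.884931² + 38²) = √(81730.1940 + 1444) = √83174.1940 = 288.399366
L = 3.5 × 288.399366 = 1009.397779
V = π·1² × L = 3.141593 × 1009.397779 = 3171.116648

L=1009.398 V=3171.117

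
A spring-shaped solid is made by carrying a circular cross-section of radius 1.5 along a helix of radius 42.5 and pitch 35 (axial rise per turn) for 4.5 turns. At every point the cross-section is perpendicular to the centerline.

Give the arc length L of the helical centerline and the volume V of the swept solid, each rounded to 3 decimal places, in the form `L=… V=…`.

2πR = 2π·42.5 = 267.035376
per-turn = √(267.035376² + 35²) = √(71307.8918 + 1225) = √72532.8918 = 269.319312
L = 4.5 × 269.319312 = 1211.936904
V = π·1.5² × L = 7.068583 × 1211.936904 = 8566.677166

L=1211.937 V=8566.677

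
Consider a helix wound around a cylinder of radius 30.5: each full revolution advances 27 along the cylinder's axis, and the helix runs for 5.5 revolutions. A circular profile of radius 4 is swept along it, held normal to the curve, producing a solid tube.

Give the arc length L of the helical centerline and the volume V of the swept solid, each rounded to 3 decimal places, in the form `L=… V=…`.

2πR = 2π·30.5 = 191.637152
per-turn = √(191.637152² + 27²) = √(36724.7980 + 729) = √37453.7980 = 193.529837
L = 5.5 × 193.529837 = 1064.414106
V = π·4² × L = 50.265482 × 1064.414106 = 53503.288566

L=1064.414 V=53503.289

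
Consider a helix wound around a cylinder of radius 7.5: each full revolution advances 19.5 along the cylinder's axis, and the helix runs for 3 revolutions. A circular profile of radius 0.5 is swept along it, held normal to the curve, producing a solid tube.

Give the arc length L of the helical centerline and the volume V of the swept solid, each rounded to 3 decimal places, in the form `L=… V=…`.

2πR = 2π·7.5 = 47.123890
per-turn = √(47.123890² + 19.5²) = √(2220.6610 + 380.25) = √2600.9110 = 50.999127
L = 3 × 50.999127 = 152.997382
V = π·0.5² × L = 0.785398 × 152.997382 = 120.163863

L=152.997 V=120.164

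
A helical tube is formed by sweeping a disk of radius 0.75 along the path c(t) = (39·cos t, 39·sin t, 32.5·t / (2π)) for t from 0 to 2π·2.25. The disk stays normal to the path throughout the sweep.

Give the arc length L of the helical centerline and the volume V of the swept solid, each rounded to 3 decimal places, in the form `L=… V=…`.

2πR = 2π·39 = 245.044227
per-turn = √(245.044227² + 32.5²) = √(60046.6732 + 1056.25) = √61102.9232 = 247.190055
L = 2.25 × 247.190055 = 556.177623
V = π·0.75² × L = 1.767146 × 556.177623 = 982.846989

L=556.178 V=982.847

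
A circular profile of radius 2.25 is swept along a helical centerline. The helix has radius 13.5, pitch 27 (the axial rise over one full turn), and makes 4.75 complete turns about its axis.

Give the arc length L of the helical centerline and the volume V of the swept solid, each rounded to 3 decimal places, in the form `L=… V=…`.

L=422.828 V=6724.797

2πR = 2π·13.5 = 84.823002
per-turn = √(84.823002² + 27²) = √(7194.9416 + 729) = √7923.9416 = 89.016524
L = 4.75 × 89.016524 = 422.828491
V = π·2.25² × L = 15.904313 × 422.828491 = 6724.796580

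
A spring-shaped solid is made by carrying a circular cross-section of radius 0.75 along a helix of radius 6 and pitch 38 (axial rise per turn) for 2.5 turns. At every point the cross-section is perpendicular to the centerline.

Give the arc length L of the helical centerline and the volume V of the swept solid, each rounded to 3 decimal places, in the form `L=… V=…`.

2πR = 2π·6 = 37.699112
per-turn = √(37.699112² + 38²) = √(1421.2230 + 1444) = √2865.2230 = 53.527778
L = 2.5 × 53.527778 = 133.819445
V = π·0.75² × L = 1.767146 × 133.819445 = 236.478480

L=133.819 V=236.478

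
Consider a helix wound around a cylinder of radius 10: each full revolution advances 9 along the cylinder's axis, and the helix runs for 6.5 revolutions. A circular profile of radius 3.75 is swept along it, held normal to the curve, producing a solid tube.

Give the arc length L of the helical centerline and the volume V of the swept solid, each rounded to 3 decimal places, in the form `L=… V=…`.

L=412.576 V=18227.028

2πR = 2π·10 = 62.831853
per-turn = √(62.831853² + 9²) = √(3947.8418 + 81) = √4028.8418 = 63.473158
L = 6.5 × 63.473158 = 412.575526
V = π·3.75² × L = 44.178647 × 412.575526 = 18227.028382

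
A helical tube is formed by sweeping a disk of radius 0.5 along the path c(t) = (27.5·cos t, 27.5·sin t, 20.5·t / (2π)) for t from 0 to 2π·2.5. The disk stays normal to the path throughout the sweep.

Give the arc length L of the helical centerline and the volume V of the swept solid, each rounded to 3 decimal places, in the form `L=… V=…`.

L=434.999 V=341.647

2πR = 2π·27.5 = 172.787596
per-turn = √(172.787596² + 20.5²) = √(29855.5533 + 420.25) = √30275.8033 = 173.999435
L = 2.5 × 173.999435 = 434.998587
V = π·0.5² × L = 0.785398 × 434.998587 = 341.647091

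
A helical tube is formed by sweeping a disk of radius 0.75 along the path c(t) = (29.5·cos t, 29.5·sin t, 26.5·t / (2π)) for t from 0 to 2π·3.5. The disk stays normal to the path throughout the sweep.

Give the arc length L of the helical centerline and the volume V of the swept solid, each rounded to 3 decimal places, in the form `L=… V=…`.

2πR = 2π·29.5 = 185.353967
per-turn = √(185.353967² + 26.5²) = √(34356.0929 + 702.25) = √35058.3429 = 187.238732
L = 3.5 × 187.238732 = 655.335563
V = π·0.75² × L = 1.767146 × 655.335563 = 1158.073533

L=655.336 V=1158.074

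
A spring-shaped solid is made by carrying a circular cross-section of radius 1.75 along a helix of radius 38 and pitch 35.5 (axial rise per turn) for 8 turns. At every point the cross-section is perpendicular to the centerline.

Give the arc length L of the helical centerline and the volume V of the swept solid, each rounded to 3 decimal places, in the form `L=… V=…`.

2πR = 2π·38 = 238.761042
per-turn = √(238.761042² + 35.5²) = √(57006.8350 + 1260.25) = √58267.0850 = 241.385760
L = 8 × 241.385760 = 1931.086078
V = π·1.75² × L = 9.621128 × 1931.086078 = 18579.225375

L=1931.086 V=18579.225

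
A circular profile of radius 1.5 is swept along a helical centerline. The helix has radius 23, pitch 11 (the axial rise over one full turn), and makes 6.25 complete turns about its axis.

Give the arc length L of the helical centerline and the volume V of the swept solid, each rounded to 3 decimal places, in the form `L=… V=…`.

L=905.821 V=6402.869

2πR = 2π·23 = 144.513262
per-turn = √(144.513262² + 11²) = √(20884.0829 + 121) = √21005.0829 = 144.931304
L = 6.25 × 144.931304 = 905.820651
V = π·1.5² × L = 7.068583 × 905.820651 = 6402.868879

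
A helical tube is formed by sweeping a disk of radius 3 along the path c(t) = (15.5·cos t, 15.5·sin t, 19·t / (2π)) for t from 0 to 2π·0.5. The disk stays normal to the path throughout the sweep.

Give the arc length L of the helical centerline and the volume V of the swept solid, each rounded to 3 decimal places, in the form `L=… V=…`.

2πR = 2π·15.5 = 97.389372
per-turn = √(97.389372² + 19²) = √(9484.6898 + 361) = √9845.6898 = 99.225450
L = 0.5 × 99.225450 = 49.612725
V = π·3² × L = 28.274334 × 49.612725 = 1402.766744

L=49.613 V=1402.767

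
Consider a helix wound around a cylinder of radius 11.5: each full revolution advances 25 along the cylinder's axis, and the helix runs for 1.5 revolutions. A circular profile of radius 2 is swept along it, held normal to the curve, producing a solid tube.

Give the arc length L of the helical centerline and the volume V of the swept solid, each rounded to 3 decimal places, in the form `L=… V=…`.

L=114.689 V=1441.223

2πR = 2π·11.5 = 72.256631
per-turn = √(72.256631² + 25²) = √(5221.0207 + 625) = √5846.0207 = 76.459275
L = 1.5 × 76.459275 = 114.688912
V = π·2² × L = 12.566371 × 114.688912 = 1441.223379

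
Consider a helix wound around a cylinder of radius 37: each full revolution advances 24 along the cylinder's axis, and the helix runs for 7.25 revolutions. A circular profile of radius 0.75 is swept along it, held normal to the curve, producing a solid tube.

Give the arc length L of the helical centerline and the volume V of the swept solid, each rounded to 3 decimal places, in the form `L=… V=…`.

L=1694.422 V=2994.291

2πR = 2π·37 = 232.477856
per-turn = √(232.477856² + 24²) = √(54045.9537 + 576) = √54621.9537 = 233.713401
L = 7.25 × 233.713401 = 1694.422156
V = π·0.75² × L = 1.767146 × 1694.422156 = 2994.291110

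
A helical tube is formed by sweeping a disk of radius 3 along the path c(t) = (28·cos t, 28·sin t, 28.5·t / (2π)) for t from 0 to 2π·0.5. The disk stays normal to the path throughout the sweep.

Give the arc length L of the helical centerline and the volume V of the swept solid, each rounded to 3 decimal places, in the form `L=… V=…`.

L=89.111 V=2519.564

2πR = 2π·28 = 175.929189
per-turn = √(175.929189² + 28.5²) = √(30951.0794 + 812.25) = √31763.3294 = 178.222696
L = 0.5 × 178.222696 = 89.111348
V = π·3² × L = 28.274334 × 89.111348 = 2519.564007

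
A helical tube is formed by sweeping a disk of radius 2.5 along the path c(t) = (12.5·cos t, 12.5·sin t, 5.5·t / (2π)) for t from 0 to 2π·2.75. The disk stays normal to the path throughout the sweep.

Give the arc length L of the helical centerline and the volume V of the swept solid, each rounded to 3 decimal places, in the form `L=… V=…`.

L=216.513 V=4251.231

2πR = 2π·12.5 = 78.539816
per-turn = √(78.539816² + 5.5²) = √(6168.5028 + 30.25) = √6198.7528 = 78.732158
L = 2.75 × 78.732158 = 216.513435
V = π·2.5² × L = 19.634954 × 216.513435 = 4251.231361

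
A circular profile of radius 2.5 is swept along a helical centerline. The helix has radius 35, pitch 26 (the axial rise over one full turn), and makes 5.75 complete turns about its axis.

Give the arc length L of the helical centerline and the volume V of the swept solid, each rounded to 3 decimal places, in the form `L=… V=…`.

2πR = 2π·35 = 219.911486
per-turn = √(219.911486² + 26²) = √(48361.0616 + 676) = √49037.0616 = 221.443134
L = 5.75 × 221.443134 = 1273.298020
V = π·2.5² × L = 19.634954 × 1273.298020 = 25001.148161

L=1273.298 V=25001.148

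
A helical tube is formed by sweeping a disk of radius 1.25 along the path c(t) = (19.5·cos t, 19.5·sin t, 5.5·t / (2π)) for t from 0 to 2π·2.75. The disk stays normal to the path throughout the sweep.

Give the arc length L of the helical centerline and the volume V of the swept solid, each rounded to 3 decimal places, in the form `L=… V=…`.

L=337.275 V=1655.595

2πR = 2π·19.5 = 122.522113
per-turn = √(122.522113² + 5.5²) = √(15011.6683 + 30.25) = √15041.9183 = 122.645498
L = 2.75 × 122.645498 = 337.275121
V = π·1.25² × L = 4.908739 × 337.275121 = 1655.595378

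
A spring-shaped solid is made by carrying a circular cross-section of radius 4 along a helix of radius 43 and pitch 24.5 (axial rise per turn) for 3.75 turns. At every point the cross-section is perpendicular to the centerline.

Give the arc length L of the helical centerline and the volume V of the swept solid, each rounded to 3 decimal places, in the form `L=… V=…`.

L=1017.321 V=51136.120

2πR = 2π·43 = 270.176968
per-turn = √(270.176968² + 24.5²) = √(72995.5942 + 600.25) = √73595.8442 = 271.285540
L = 3.75 × 271.285540 = 1017.320775
V = π·4² × L = 50.265482 × 1017.320775 = 51136.119548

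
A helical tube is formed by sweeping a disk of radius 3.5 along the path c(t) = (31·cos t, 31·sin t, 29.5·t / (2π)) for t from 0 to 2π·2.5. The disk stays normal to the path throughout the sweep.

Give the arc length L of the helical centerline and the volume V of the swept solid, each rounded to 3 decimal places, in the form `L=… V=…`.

L=492.500 V=18953.623

2πR = 2π·31 = 194.778745
per-turn = √(194.778745² + 29.5²) = √(37938.7593 + 870.25) = √38809.0093 = 197.000024
L = 2.5 × 197.000024 = 492.500059
V = π·3.5² × L = 38.484510 × 492.500059 = 18953.623454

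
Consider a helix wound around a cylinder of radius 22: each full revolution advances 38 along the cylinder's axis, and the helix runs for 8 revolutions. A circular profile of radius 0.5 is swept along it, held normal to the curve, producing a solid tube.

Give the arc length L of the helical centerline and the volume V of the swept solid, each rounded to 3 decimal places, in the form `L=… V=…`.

L=1146.865 V=900.746

2πR = 2π·22 = 138.230077
per-turn = √(138.230077² + 38²) = √(19107.5541 + 1444) = √20551.5541 = 143.358132
L = 8 × 143.358132 = 1146.865059
V = π·0.5² × L = 0.785398 × 1146.865059 = 900.745711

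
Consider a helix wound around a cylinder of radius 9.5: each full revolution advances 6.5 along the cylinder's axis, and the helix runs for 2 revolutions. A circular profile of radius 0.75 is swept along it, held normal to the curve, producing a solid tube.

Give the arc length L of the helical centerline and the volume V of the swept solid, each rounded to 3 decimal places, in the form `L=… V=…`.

2πR = 2π·9.5 = 59.690260
per-turn = √(59.690260² + 6.5²) = √(3562.9272 + 42.25) = √3605.1772 = 60.043128
L = 2 × 60.043128 = 120.086255
V = π·0.75² × L = 1.767146 × 120.086255 = 212.209930

L=120.086 V=212.210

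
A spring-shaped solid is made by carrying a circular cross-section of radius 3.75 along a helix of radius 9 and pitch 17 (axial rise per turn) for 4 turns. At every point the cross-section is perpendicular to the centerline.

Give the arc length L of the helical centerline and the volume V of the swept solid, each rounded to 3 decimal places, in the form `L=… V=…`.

L=236.195 V=10434.771

2πR = 2π·9 = 56.548668
per-turn = √(56.548668² + 17²) = √(3197.7518 + 289) = √3486.7518 = 59.048724
L = 4 × 59.048724 = 236.194897
V = π·3.75² × L = 44.178647 × 236.194897 = 10434.770890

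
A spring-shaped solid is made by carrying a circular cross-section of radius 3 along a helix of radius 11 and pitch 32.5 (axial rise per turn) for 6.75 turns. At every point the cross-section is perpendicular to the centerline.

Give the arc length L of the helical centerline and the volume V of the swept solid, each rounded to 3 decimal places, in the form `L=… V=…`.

L=515.531 V=14576.300

2πR = 2π·11 = 69.115038
per-turn = √(69.115038² + 32.5²) = √(4776.8885 + 1056.25) = √5833.1385 = 76.374986
L = 6.75 × 76.374986 = 515.531157
V = π·3² × L = 28.274334 × 515.531157 = 14576.300072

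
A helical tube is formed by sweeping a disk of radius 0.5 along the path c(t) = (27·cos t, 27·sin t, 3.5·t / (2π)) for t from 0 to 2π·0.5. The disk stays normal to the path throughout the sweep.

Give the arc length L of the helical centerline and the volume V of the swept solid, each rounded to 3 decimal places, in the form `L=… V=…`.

L=84.841 V=66.634

2πR = 2π·27 = 169.646003
per-turn = √(169.646003² + 3.5²) = √(28779.7664 + 12.25) = √28792.0164 = 169.682104
L = 0.5 × 169.682104 = 84.841052
V = π·0.5² × L = 0.785398 × 84.841052 = 66.634006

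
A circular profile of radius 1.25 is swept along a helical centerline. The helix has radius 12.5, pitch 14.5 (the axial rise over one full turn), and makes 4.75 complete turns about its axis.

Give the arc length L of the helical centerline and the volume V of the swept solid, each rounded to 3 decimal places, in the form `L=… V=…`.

2πR = 2π·12.5 = 78.539816
per-turn = √(78.539816² + 14.5²) = √(6168.5028 + 210.25) = √6378.7528 = 79.867094
L = 4.75 × 79.867094 = 379.368698
V = π·1.25² × L = 4.908739 × 379.368698 = 1862.221741

L=379.369 V=1862.222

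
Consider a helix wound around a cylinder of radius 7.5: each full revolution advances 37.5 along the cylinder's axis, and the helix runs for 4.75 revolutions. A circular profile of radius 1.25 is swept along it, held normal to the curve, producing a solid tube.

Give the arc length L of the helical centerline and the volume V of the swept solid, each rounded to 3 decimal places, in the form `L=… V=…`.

2πR = 2π·7.5 = 47.123890
per-turn = √(47.123890² + 37.5²) = √(2220.6610 + 1406.25) = √3626.9110 = 60.223841
L = 4.75 × 60.223841 = 286.063243
V = π·1.25² × L = 4.908739 × 286.063243 = 1404.209662

L=286.063 V=1404.210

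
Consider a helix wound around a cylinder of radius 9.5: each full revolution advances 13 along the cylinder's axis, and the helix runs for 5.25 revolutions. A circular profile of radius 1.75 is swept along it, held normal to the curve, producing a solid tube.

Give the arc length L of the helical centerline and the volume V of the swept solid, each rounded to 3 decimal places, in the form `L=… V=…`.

L=320.720 V=3085.687

2πR = 2π·9.5 = 59.690260
per-turn = √(59.690260² + 13²) = √(3562.9272 + 169) = √3731.9272 = 61.089501
L = 5.25 × 61.089501 = 320.719883
V = π·1.75² × L = 9.621128 × 320.719883 = 3085.686883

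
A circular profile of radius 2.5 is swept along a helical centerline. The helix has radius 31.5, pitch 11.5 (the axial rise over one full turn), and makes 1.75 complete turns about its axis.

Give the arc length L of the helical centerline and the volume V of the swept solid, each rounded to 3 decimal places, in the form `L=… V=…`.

L=346.945 V=6812.245

2πR = 2π·31.5 = 197.920337
per-turn = √(197.920337² + 11.5²) = √(39172.4599 + 132.25) = √39304.7099 = 198.254155
L = 1.75 × 198.254155 = 346.944771
V = π·2.5² × L = 19.634954 × 346.944771 = 6812.244644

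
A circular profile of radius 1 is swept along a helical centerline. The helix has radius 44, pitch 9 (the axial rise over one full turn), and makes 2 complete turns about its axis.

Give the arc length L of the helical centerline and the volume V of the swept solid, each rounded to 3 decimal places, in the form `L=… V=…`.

2πR = 2π·44 = 276.460154
per-turn = √(276.460154² + 9²) = √(76430.2165 + 81) = √76511.2165 = 276.606610
L = 2 × 276.606610 = 553.213219
V = π·1² × L = 3.141593 × 553.213219 = 1737.970585

L=553.213 V=1737.971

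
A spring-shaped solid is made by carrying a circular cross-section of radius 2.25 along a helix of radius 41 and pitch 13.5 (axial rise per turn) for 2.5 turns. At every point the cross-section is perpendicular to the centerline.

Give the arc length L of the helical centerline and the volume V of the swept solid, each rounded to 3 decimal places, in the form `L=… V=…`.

L=644.910 V=10256.854

2πR = 2π·41 = 257.610598
per-turn = √(257.610598² + 13.5²) = √(66363.2200 + 182.25) = √66545.4700 = 257.964087
L = 2.5 × 257.964087 = 644.910217
V = π·2.25² × L = 15.904313 × 644.910217 = 10256.853818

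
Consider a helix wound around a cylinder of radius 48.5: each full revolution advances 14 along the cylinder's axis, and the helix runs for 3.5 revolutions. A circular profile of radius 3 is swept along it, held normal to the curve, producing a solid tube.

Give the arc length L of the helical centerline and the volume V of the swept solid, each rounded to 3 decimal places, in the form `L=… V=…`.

2πR = 2π·48.5 = 304.734487
per-turn = √(304.734487² + 14²) = √(92863.1078 + 196) = √93059.1078 = 305.055909
L = 3.5 × 305.055909 = 1067.695683
V = π·3² × L = 28.274334 × 1067.695683 = 30188.384215

L=1067.696 V=30188.384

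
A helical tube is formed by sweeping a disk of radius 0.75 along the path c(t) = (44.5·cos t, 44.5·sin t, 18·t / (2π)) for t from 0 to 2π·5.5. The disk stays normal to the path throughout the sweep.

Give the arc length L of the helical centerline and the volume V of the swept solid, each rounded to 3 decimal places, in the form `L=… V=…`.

2πR = 2π·44.5 = 279.601746
per-turn = √(279.601746² + 18²) = √(78177.1365 + 324) = √78501.1365 = 280.180543
L = 5.5 × 280.180543 = 1540.992984
V = π·0.75² × L = 1.767146 × 1540.992984 = 2723.159384

L=1540.993 V=2723.159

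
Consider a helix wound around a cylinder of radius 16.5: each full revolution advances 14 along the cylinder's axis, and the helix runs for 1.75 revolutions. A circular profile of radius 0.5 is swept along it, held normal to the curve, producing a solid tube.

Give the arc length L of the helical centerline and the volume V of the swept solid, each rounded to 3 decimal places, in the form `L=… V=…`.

2πR = 2π·16.5 = 103.672558
per-turn = √(103.672558² + 14²) = √(10747.9992 + 196) = √10943.9992 = 104.613571
L = 1.75 × 104.613571 = 183.073749
V = π·0.5² × L = 0.785398 × 183.073749 = 143.785786

L=183.074 V=143.786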